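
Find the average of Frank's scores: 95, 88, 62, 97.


Add the scores:
95 + 88 + 62 + 97 = 342
Divide by the number of tests:
342 / 4 = 85.5

85.5


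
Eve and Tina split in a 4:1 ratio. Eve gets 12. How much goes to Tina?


Find the multiplier:
12 / 4 = 3
Apply to Tina's share:
1 x 3 = 3

3


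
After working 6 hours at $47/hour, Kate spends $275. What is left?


Calculate earnings:
6 x $47 = $282
Subtract spending:
$282 - $275 = $7

$7


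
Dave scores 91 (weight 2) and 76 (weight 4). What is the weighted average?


Weighted sum:
2 x 91 + 4 x 76 = 486
Total weight:
2 + 4 = 6
Weighted average:
486 / 6 = 81

81


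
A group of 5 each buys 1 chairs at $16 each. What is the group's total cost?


Cost per person:
1 x $16 = $16
Group total:
5 x $16 = $80

$80


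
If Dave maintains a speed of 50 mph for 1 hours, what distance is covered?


Use the formula: distance = speed x time
Speed = 50 mph, Time = 1 hours
50 x 1 = 50 miles

50 miles


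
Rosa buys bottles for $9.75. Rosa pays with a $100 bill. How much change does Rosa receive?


Start with the amount paid:
$100
Subtract the price:
$100 - $9.75 = $90.25

$90.25


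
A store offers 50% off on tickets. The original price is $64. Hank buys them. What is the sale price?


Calculate the discount amount:
50% of $64 = $32
Subtract from original:
$64 - $32 = $32

$32


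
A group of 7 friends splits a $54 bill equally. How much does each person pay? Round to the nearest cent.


Total bill: $54
Number of people: 7
Each pays: $54 / 7 = $7.7142... ≈ $7.71

$7.71


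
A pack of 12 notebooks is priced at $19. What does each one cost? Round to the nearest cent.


Total cost: $19
Number of items: 12
Unit price: $19 / 12 = $1.5833... ≈ $1.58

$1.58


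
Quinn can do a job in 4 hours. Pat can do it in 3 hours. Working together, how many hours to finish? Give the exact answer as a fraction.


Quinn's rate: 1/4 of the job per hour
Pat's rate: 1/3 of the job per hour
Combined rate: 1/4 + 1/3 = 7/12 per hour
Time = 1 / (7/12) = 12/7 hours (≈ 1.71 hours)

12/7 hours


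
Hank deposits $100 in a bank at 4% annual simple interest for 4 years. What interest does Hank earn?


Use the formula I = P x R x T / 100
P x R x T = 100 x 4 x 4 = 1600
I = 1600 / 100 = $16

$16


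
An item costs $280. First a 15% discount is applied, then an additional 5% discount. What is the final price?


First discount:
15% of $280 = $42
Price after first discount:
$280 - $42 = $238
Second discount:
5% of $238 = $11.90
Final price:
$238 - $11.90 = $226.10

$226.10


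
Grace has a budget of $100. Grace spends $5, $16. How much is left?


Add up expenses:
$5 + $16 = $21
Subtract from budget:
$100 - $21 = $79

$79


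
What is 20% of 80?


Convert percentage to decimal:
20% = 0.2
Multiply:
80 x 0.2 = 16

16


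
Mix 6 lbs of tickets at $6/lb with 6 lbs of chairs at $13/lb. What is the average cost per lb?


Cost of tickets:
6 x $6 = $36
Cost of chairs:
6 x $13 = $78
Total cost: $36 + $78 = $114
Total weight: 12 lbs
Average: $114 / 12 = $9.50/lb

$9.50/lb


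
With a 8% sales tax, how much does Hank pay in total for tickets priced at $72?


Calculate the tax:
8% of $72 = $5.76
Add tax to price:
$72 + $5.76 = $77.76

$77.76


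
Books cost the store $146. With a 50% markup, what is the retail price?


Calculate the markup amount:
50% of $146 = $73
Add to cost:
$146 + $73 = $219

$219


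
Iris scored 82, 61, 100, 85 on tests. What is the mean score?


Add the scores:
82 + 61 + 100 + 85 = 328
Divide by the number of tests:
328 / 4 = 82

82


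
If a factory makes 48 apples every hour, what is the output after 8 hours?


Production rate: 48 apples per hour
Time: 8 hours
Total: 48 x 8 = 384 apples

384 apples


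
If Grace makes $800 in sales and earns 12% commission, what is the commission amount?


Convert rate to decimal:
12% = 0.12
Multiply by sales:
$800 x 0.12 = $96

$96


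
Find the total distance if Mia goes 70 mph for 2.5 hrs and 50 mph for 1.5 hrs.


Leg 1 distance:
70 x 2.5 = 175 miles
Leg 2 distance:
50 x 1.5 = 75 miles
Total distance:
175 + 75 = 250 miles

250 miles


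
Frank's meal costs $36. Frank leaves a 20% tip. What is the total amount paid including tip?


Calculate the tip:
20% of $36 = $7.20
Add tip to meal cost:
$36 + $7.20 = $43.20

$43.20


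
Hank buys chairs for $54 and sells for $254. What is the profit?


Selling price = $254
Cost price = $54
Profit = selling price - cost price:
Profit = $254 - $54 = $200

$200


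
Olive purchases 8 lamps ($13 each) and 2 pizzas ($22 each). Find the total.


Cost of lamps:
8 x $13 = $104
Cost of pizzas:
2 x $22 = $44
Add both:
$104 + $44 = $148

$148


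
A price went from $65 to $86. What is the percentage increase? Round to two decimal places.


Find the absolute change:
|86 - 65| = 21
Divide by original and multiply by 100:
21 / 65 x 100 = 32.3076...% ≈ 32.31%

32.31%


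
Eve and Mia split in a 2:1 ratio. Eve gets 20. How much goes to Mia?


Find the multiplier:
20 / 2 = 10
Apply to Mia's share:
1 x 10 = 10

10


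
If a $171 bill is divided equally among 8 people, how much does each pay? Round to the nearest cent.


Total bill: $171
Number of people: 8
Each pays: $171 / 8 = $21.375 ≈ $21.38

$21.38


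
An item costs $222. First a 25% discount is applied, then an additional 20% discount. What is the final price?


First discount:
25% of $222 = $55.50
Price after first discount:
$222 - $55.50 = $166.50
Second discount:
20% of $166.50 = $33.30
Final price:
$166.50 - $33.30 = $133.20

$133.20


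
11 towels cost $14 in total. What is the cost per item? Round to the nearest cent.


Total cost: $14
Number of items: 11
Unit price: $14 / 11 = $1.2727... ≈ $1.27

$1.27


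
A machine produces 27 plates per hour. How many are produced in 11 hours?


Production rate: 27 plates per hour
Time: 11 hours
Total: 27 x 11 = 297 plates

297 plates


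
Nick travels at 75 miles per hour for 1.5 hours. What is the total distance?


Use the formula: distance = speed x time
Speed = 75 mph, Time = 1.5 hours
75 x 1.5 = 112.5 miles

112.5 miles


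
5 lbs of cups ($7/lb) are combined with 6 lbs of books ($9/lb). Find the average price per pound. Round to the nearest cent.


Cost of cups:
5 x $7 = $35
Cost of books:
6 x $9 = $54
Total cost: $35 + $54 = $89
Total weight: 11 lbs
Average: $89 / 11 = $8.0909... ≈ $8.09/lb

$8.09/lb


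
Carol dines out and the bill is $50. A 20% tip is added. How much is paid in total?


Calculate the tip:
20% of $50 = $10
Add tip to meal cost:
$50 + $10 = $60

$60


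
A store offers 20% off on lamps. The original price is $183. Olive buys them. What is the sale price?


Calculate the discount amount:
20% of $183 = $36.60
Subtract from original:
$183 - $36.60 = $146.40

$146.40


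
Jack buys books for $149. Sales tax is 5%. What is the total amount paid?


Calculate the tax:
5% of $149 = $7.45
Add tax to price:
$149 + $7.45 = $156.45

$156.45


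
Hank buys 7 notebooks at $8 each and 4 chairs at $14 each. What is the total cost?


Cost of notebooks:
7 x $8 = $56
Cost of chairs:
4 x $14 = $56
Add both:
$56 + $56 = $112

$112


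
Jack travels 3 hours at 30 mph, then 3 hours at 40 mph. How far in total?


Leg 1 distance:
30 x 3 = 90 miles
Leg 2 distance:
40 x 3 = 120 miles
Total distance:
90 + 120 = 210 miles

210 miles


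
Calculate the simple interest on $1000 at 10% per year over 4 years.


Use the formula I = P x R x T / 100
P x R x T = 1000 x 10 x 4 = 40000
I = 40000 / 100 = $400

$400


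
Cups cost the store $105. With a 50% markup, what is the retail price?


Calculate the markup amount:
50% of $105 = $52.50
Add to cost:
$105 + $52.50 = $157.50

$157.50


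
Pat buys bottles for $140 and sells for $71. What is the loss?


Selling price = $71
Cost price = $140
Loss = cost price - selling price:
Loss = $140 - $71 = $69

$69


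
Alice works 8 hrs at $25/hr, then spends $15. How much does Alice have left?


Calculate earnings:
8 x $25 = $200
Subtract spending:
$200 - $15 = $185

$185


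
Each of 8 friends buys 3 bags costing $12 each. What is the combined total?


Cost per person:
3 x $12 = $36
Group total:
8 x $36 = $288

$288


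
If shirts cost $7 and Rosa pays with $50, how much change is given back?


Start with the amount paid:
$50
Subtract the price:
$50 - $7 = $43

$43


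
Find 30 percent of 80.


Convert percentage to decimal:
30% = 0.3
Multiply:
80 x 0.3 = 24

24


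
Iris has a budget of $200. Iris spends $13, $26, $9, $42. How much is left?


Add up expenses:
$13 + $26 + $9 + $42 = $90
Subtract from budget:
$200 - $90 = $110

$110


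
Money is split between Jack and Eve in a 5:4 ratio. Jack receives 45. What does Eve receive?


Find the multiplier:
45 / 5 = 9
Apply to Eve's share:
4 x 9 = 36

36


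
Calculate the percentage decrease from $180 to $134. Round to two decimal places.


Find the absolute change:
|134 - 180| = 46
Divide by original and multiply by 100:
46 / 180 x 100 = 25.5555...% ≈ 25.56%

25.56%


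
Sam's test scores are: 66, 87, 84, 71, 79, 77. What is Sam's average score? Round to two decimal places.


Add the scores:
66 + 87 + 84 + 71 + 79 + 77 = 464
Divide by the number of tests:
464 / 6 = 77.3333... ≈ 77.33

77.33


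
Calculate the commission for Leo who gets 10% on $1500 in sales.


Convert rate to decimal:
10% = 0.1
Multiply by sales:
$1500 x 0.1 = $150

$150


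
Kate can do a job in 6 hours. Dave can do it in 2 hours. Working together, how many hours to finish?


Kate's rate: 1/6 of the job per hour
Dave's rate: 1/2 of the job per hour
Combined rate: 1/6 + 1/2 = 2/3 per hour
Time = 1 / (2/3) = 3/2 = 1.5 hours

1.5 hours


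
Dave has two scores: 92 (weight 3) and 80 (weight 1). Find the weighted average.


Weighted sum:
3 x 92 + 1 x 80 = 356
Total weight:
3 + 1 = 4
Weighted average:
356 / 4 = 89

89


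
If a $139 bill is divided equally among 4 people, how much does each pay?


Total bill: $139
Number of people: 4
Each pays: $139 / 4 = $34.75

$34.75


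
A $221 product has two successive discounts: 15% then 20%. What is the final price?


First discount:
15% of $221 = $33.15
Price after first discount:
$221 - $33.15 = $187.85
Second discount:
20% of $187.85 = $37.57
Final price:
$187.85 - $37.57 = $150.28

$150.28


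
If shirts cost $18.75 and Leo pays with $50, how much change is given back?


Start with the amount paid:
$50
Subtract the price:
$50 - $18.75 = $31.25

$31.25


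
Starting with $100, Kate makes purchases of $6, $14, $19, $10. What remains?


Add up expenses:
$6 + $14 + $19 + $10 = $49
Subtract from budget:
$100 - $49 = $51

$51


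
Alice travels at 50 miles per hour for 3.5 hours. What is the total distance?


Use the formula: distance = speed x time
Speed = 50 mph, Time = 3.5 hours
50 x 3.5 = 175 miles

175 miles


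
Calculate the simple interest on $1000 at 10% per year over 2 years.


Use the formula I = P x R x T / 100
P x R x T = 1000 x 10 x 2 = 20000
I = 20000 / 100 = $200

$200


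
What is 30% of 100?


Convert percentage to decimal:
30% = 0.3
Multiply:
100 x 0.3 = 30

30


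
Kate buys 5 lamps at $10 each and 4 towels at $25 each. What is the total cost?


Cost of lamps:
5 x $10 = $50
Cost of towels:
4 x $25 = $100
Add both:
$50 + $100 = $150

$150


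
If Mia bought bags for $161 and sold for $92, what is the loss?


Selling price = $92
Cost price = $161
Loss = cost price - selling price:
Loss = $161 - $92 = $69

$69


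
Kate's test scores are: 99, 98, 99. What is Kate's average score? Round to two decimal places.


Add the scores:
99 + 98 + 99 = 296
Divide by the number of tests:
296 / 3 = 98.6666... ≈ 98.67

98.67


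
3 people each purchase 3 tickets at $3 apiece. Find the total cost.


Cost per person:
3 x $3 = $9
Group total:
3 x $9 = $27

$27


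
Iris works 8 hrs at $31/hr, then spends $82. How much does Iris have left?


Calculate earnings:
8 x $31 = $248
Subtract spending:
$248 - $82 = $166

$166


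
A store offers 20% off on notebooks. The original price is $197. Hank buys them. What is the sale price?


Calculate the discount amount:
20% of $197 = $39.40
Subtract from original:
$197 - $39.40 = $157.60

$157.60


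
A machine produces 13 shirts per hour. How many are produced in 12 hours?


Production rate: 13 shirts per hour
Time: 12 hours
Total: 13 x 12 = 156 shirts

156 shirts


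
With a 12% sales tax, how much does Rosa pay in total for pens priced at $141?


Calculate the tax:
12% of $141 = $16.92
Add tax to price:
$141 + $16.92 = $157.92

$157.92


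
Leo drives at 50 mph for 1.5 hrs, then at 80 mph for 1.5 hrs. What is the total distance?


Leg 1 distance:
50 x 1.5 = 75 miles
Leg 2 distance:
80 x 1.5 = 120 miles
Total distance:
75 + 120 = 195 miles

195 miles


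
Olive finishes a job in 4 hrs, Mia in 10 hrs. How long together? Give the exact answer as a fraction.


Olive's rate: 1/4 of the job per hour
Mia's rate: 1/10 of the job per hour
Combined rate: 1/4 + 1/10 = 7/20 per hour
Time = 1 / (7/20) = 20/7 hours (≈ 2.86 hours)

20/7 hours


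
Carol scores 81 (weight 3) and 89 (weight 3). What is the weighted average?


Weighted sum:
3 x 81 + 3 x 89 = 510
Total weight:
3 + 3 = 6
Weighted average:
510 / 6 = 85

85


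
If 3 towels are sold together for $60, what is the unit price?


Total cost: $60
Number of items: 3
Unit price: $60 / 3 = $20

$20


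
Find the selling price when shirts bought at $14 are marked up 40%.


Calculate the markup amount:
40% of $14 = $5.60
Add to cost:
$14 + $5.60 = $19.60

$19.60


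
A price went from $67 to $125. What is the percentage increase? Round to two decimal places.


Find the absolute change:
|125 - 67| = 58
Divide by original and multiply by 100:
58 / 67 x 100 = 86.5671...% ≈ 86.57%

86.57%


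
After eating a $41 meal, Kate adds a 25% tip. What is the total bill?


Calculate the tip:
25% of $41 = $10.25
Add tip to meal cost:
$41 + $10.25 = $51.25

$51.25


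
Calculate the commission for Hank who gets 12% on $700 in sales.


Convert rate to decimal:
12% = 0.12
Multiply by sales:
$700 x 0.12 = $84

$84


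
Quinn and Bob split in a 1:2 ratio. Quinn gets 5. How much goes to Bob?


Find the multiplier:
5 / 1 = 5
Apply to Bob's share:
2 x 5 = 10

10


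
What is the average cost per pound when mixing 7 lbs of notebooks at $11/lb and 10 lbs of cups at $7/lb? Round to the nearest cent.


Cost of notebooks:
7 x $11 = $77
Cost of cups:
10 x $7 = $70
Total cost: $77 + $70 = $147
Total weight: 17 lbs
Average: $147 / 17 = $8.6470... ≈ $8.65/lb

$8.65/lb


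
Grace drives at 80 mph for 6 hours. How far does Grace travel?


Use the formula: distance = speed x time
Speed = 80 mph, Time = 6 hours
80 x 6 = 480 miles

480 miles


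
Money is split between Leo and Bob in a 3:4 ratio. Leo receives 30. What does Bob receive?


Find the multiplier:
30 / 3 = 10
Apply to Bob's share:
4 x 10 = 40

40


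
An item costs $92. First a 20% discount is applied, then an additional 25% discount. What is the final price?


First discount:
20% of $92 = $18.40
Price after first discount:
$92 - $18.40 = $73.60
Second discount:
25% of $73.60 = $18.40
Final price:
$73.60 - $18.40 = $55.20

$55.20


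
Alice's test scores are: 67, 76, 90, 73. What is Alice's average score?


Add the scores:
67 + 76 + 90 + 73 = 306
Divide by the number of tests:
306 / 4 = 76.5

76.5


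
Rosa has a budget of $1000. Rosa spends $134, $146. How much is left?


Add up expenses:
$134 + $146 = $280
Subtract from budget:
$1000 - $280 = $720

$720


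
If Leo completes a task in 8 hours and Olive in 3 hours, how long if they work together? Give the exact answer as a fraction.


Leo's rate: 1/8 of the job per hour
Olive's rate: 1/3 of the job per hour
Combined rate: 1/8 + 1/3 = 11/24 per hour
Time = 1 / (11/24) = 24/11 hours (≈ 2.18 hours)

24/11 hours


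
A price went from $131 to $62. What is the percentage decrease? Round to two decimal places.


Find the absolute change:
|62 - 131| = 69
Divide by original and multiply by 100:
69 / 131 x 100 = 52.6717...% ≈ 52.67%

52.67%


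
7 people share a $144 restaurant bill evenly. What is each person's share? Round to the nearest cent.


Total bill: $144
Number of people: 7
Each pays: $144 / 7 = $20.5714... ≈ $20.57

$20.57


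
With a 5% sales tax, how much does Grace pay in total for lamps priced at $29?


Calculate the tax:
5% of $29 = $1.45
Add tax to price:
$29 + $1.45 = $30.45

$30.45


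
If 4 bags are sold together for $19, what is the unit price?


Total cost: $19
Number of items: 4
Unit price: $19 / 4 = $4.75

$4.75


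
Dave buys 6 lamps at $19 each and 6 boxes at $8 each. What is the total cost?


Cost of lamps:
6 x $19 = $114
Cost of boxes:
6 x $8 = $48
Add both:
$114 + $48 = $162

$162


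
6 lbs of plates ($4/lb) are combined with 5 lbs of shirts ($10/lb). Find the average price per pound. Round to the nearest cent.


Cost of plates:
6 x $4 = $24
Cost of shirts:
5 x $10 = $50
Total cost: $24 + $50 = $74
Total weight: 11 lbs
Average: $74 / 11 = $6.7272... ≈ $6.73/lb

$6.73/lb


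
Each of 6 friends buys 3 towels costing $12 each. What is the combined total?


Cost per person:
3 x $12 = $36
Group total:
6 x $36 = $216

$216


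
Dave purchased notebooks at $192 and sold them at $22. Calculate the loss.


Selling price = $22
Cost price = $192
Loss = cost price - selling price:
Loss = $192 - $22 = $170

$170


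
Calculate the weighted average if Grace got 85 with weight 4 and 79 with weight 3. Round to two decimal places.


Weighted sum:
4 x 85 + 3 x 79 = 577
Total weight:
4 + 3 = 7
Weighted average:
577 / 7 = 82.4285... ≈ 82.43

82.43


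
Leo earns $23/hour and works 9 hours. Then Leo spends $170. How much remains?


Calculate earnings:
9 x $23 = $207
Subtract spending:
$207 - $170 = $37

$37


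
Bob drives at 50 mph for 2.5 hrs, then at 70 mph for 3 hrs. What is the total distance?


Leg 1 distance:
50 x 2.5 = 125 miles
Leg 2 distance:
70 x 3 = 210 miles
Total distance:
125 + 210 = 335 miles

335 miles


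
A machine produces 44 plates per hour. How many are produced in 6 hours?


Production rate: 44 plates per hour
Time: 6 hours
Total: 44 x 6 = 264 plates

264 plates


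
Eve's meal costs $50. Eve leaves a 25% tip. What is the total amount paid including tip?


Calculate the tip:
25% of $50 = $12.50
Add tip to meal cost:
$50 + $12.50 = $62.50

$62.50


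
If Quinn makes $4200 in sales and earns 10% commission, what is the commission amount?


Convert rate to decimal:
10% = 0.1
Multiply by sales:
$4200 x 0.1 = $420

$420


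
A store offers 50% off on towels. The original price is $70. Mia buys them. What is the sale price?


Calculate the discount amount:
50% of $70 = $35
Subtract from original:
$70 - $35 = $35

$35


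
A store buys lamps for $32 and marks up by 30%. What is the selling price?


Calculate the markup amount:
30% of $32 = $9.60
Add to cost:
$32 + $9.60 = $41.60

$41.60


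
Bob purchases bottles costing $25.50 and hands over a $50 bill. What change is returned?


Start with the amount paid:
$50
Subtract the price:
$50 - $25.50 = $24.50

$24.50


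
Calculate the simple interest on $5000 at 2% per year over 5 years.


Use the formula I = P x R x T / 100
P x R x T = 5000 x 2 x 5 = 50000
I = 50000 / 100 = $500

$500


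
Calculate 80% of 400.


Convert percentage to decimal:
80% = 0.8
Multiply:
400 x 0.8 = 320

320


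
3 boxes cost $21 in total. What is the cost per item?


Total cost: $21
Number of items: 3
Unit price: $21 / 3 = $7

$7


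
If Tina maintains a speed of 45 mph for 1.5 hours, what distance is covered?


Use the formula: distance = speed x time
Speed = 45 mph, Time = 1.5 hours
45 x 1.5 = 67.5 miles

67.5 miles


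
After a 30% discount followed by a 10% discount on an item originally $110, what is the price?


First discount:
30% of $110 = $33
Price after first discount:
$110 - $33 = $77
Second discount:
10% of $77 = $7.70
Final price:
$77 - $7.70 = $69.30

$69.30


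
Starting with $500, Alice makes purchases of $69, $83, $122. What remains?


Add up expenses:
$69 + $83 + $122 = $274
Subtract from budget:
$500 - $274 = $226

$226


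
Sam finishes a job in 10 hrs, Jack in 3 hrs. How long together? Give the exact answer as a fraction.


Sam's rate: 1/10 of the job per hour
Jack's rate: 1/3 of the job per hour
Combined rate: 1/10 + 1/3 = 13/30 per hour
Time = 1 / (13/30) = 30/13 hours (≈ 2.31 hours)

30/13 hours


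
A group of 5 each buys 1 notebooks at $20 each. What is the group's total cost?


Cost per person:
1 x $20 = $20
Group total:
5 x $20 = $100

$100


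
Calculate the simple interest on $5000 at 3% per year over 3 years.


Use the formula I = P x R x T / 100
P x R x T = 5000 x 3 x 3 = 45000
I = 45000 / 100 = $450

$450


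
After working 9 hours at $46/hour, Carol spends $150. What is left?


Calculate earnings:
9 x $46 = $414
Subtract spending:
$414 - $150 = $264

$264


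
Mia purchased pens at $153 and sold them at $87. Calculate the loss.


Selling price = $87
Cost price = $153
Loss = cost price - selling price:
Loss = $153 - $87 = $66

$66


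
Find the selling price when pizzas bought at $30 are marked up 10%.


Calculate the markup amount:
10% of $30 = $3
Add to cost:
$30 + $3 = $33

$33


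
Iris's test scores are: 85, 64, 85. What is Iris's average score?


Add the scores:
85 + 64 + 85 = 234
Divide by the number of tests:
234 / 3 = 78

78


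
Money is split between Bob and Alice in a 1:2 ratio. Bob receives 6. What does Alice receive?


Find the multiplier:
6 / 1 = 6
Apply to Alice's share:
2 x 6 = 12

12


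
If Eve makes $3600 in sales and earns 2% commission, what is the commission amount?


Convert rate to decimal:
2% = 0.02
Multiply by sales:
$3600 x 0.02 = $72

$72


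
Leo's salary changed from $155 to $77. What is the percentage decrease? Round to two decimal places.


Find the absolute change:
|77 - 155| = 78
Divide by original and multiply by 100:
78 / 155 x 100 = 50.3225...% ≈ 50.32%

50.32%


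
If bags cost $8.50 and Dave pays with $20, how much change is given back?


Start with the amount paid:
$20
Subtract the price:
$20 - $8.50 = $11.50

$11.50


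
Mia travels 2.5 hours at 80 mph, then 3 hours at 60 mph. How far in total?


Leg 1 distance:
80 x 2.5 = 200 miles
Leg 2 distance:
60 x 3 = 180 miles
Total distance:
200 + 180 = 380 miles

380 miles


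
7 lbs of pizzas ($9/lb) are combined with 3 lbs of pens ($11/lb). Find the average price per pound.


Cost of pizzas:
7 x $9 = $63
Cost of pens:
3 x $11 = $33
Total cost: $63 + $33 = $96
Total weight: 10 lbs
Average: $96 / 10 = $9.60/lb

$9.60/lb


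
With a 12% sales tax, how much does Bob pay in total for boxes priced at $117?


Calculate the tax:
12% of $117 = $14.04
Add tax to price:
$117 + $14.04 = $131.04

$131.04


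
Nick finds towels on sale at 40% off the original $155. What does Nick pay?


Calculate the discount amount:
40% of $155 = $62
Subtract from original:
$155 - $62 = $93

$93


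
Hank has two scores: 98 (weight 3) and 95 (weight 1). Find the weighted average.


Weighted sum:
3 x 98 + 1 x 95 = 389
Total weight:
3 + 1 = 4
Weighted average:
389 / 4 = 97.25

97.25


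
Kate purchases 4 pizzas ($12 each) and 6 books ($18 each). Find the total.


Cost of pizzas:
4 x $12 = $48
Cost of books:
6 x $18 = $108
Add both:
$48 + $108 = $156

$156


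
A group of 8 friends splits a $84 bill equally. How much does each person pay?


Total bill: $84
Number of people: 8
Each pays: $84 / 8 = $10.50

$10.50


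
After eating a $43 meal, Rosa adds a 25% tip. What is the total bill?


Calculate the tip:
25% of $43 = $10.75
Add tip to meal cost:
$43 + $10.75 = $53.75

$53.75


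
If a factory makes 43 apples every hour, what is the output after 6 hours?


Production rate: 43 apples per hour
Time: 6 hours
Total: 43 x 6 = 258 apples

258 apples


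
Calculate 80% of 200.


Convert percentage to decimal:
80% = 0.8
Multiply:
200 x 0.8 = 160

160


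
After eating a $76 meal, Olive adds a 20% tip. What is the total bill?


Calculate the tip:
20% of $76 = $15.20
Add tip to meal cost:
$76 + $15.20 = $91.20

$91.20


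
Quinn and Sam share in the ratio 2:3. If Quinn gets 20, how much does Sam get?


Find the multiplier:
20 / 2 = 10
Apply to Sam's share:
3 x 10 = 30

30


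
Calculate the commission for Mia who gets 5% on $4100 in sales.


Convert rate to decimal:
5% = 0.05
Multiply by sales:
$4100 x 0.05 = $205

$205


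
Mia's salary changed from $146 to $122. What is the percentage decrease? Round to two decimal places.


Find the absolute change:
|122 - 146| = 24
Divide by original and multiply by 100:
24 / 146 x 100 = 16.4383...% ≈ 16.44%

16.44%


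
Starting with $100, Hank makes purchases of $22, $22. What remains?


Add up expenses:
$22 + $22 = $44
Subtract from budget:
$100 - $44 = $56

$56


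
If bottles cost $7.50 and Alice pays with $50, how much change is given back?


Start with the amount paid:
$50
Subtract the price:
$50 - $7.50 = $42.50

$42.50


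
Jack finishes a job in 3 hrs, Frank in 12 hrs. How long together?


Jack's rate: 1/3 of the job per hour
Frank's rate: 1/12 of the job per hour
Combined rate: 1/3 + 1/12 = 5/12 per hour
Time = 1 / (5/12) = 12/5 = 2.4 hours

2.4 hours


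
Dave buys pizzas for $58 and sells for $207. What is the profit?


Selling price = $207
Cost price = $58
Profit = selling price - cost price:
Profit = $207 - $58 = $149

$149


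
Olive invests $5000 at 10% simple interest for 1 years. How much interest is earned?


Use the formula I = P x R x T / 100
P x R x T = 5000 x 10 x 1 = 50000
I = 50000 / 100 = $500

$500


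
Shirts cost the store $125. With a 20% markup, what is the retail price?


Calculate the markup amount:
20% of $125 = $25
Add to cost:
$125 + $25 = $150

$150


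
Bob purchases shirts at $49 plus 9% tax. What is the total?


Calculate the tax:
9% of $49 = $4.41
Add tax to price:
$49 + $4.41 = $53.41

$53.41


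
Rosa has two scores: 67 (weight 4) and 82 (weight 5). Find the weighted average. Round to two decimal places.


Weighted sum:
4 x 67 + 5 x 82 = 678
Total weight:
4 + 5 = 9
Weighted average:
678 / 9 = 75.3333... ≈ 75.33

75.33


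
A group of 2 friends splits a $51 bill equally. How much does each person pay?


Total bill: $51
Number of people: 2
Each pays: $51 / 2 = $25.50

$25.50


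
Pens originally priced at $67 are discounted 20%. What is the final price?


Calculate the discount amount:
20% of $67 = $13.40
Subtract from original:
$67 - $13.40 = $53.60

$53.60


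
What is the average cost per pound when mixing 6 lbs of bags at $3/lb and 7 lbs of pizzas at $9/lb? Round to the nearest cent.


Cost of bags:
6 x $3 = $18
Cost of pizzas:
7 x $9 = $63
Total cost: $18 + $63 = $81
Total weight: 13 lbs
Average: $81 / 13 = $6.2307... ≈ $6.23/lb

$6.23/lb


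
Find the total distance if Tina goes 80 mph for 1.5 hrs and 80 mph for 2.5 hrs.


Leg 1 distance:
80 x 1.5 = 120 miles
Leg 2 distance:
80 x 2.5 = 200 miles
Total distance:
120 + 200 = 320 miles

320 miles


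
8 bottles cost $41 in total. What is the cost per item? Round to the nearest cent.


Total cost: $41
Number of items: 8
Unit price: $41 / 8 = $5.125 ≈ $5.13

$5.13


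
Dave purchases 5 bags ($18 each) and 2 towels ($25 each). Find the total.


Cost of bags:
5 x $18 = $90
Cost of towels:
2 x $25 = $50
Add both:
$90 + $50 = $140

$140


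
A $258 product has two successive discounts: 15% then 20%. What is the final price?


First discount:
15% of $258 = $38.70
Price after first discount:
$258 - $38.70 = $219.30
Second discount:
20% of $219.30 = $43.86
Final price:
$219.30 - $43.86 = $175.44

$175.44


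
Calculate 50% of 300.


Convert percentage to decimal:
50% = 0.5
Multiply:
300 x 0.5 = 150

150


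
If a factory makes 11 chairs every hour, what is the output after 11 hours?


Production rate: 11 chairs per hour
Time: 11 hours
Total: 11 x 11 = 121 chairs

121 chairs


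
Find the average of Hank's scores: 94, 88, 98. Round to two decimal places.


Add the scores:
94 + 88 + 98 = 280
Divide by the number of tests:
280 / 3 = 93.3333... ≈ 93.33

93.33


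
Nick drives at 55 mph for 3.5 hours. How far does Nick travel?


Use the formula: distance = speed x time
Speed = 55 mph, Time = 3.5 hours
55 x 3.5 = 192.5 miles

192.5 miles


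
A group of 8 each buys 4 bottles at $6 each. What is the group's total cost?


Cost per person:
4 x $6 = $24
Group total:
8 x $24 = $192

$192


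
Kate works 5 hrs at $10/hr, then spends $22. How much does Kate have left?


Calculate earnings:
5 x $10 = $50
Subtract spending:
$50 - $22 = $28

$28


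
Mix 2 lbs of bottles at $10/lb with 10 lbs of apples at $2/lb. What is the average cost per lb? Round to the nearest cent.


Cost of bottles:
2 x $10 = $20
Cost of apples:
10 x $2 = $20
Total cost: $20 + $20 = $40
Total weight: 12 lbs
Average: $40 / 12 = $3.3333... ≈ $3.33/lb

$3.33/lb


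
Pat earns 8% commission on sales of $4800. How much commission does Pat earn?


Convert rate to decimal:
8% = 0.08
Multiply by sales:
$4800 x 0.08 = $384

$384


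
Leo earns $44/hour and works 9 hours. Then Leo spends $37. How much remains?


Calculate earnings:
9 x $44 = $396
Subtract spending:
$396 - $37 = $359

$359


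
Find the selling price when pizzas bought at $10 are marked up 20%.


Calculate the markup amount:
20% of $10 = $2
Add to cost:
$10 + $2 = $12

$12


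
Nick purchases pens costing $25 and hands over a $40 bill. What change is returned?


Start with the amount paid:
$40
Subtract the price:
$40 - $25 = $15

$15


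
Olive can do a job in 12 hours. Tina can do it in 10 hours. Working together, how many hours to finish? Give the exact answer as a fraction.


Olive's rate: 1/12 of the job per hour
Tina's rate: 1/10 of the job per hour
Combined rate: 1/12 + 1/10 = 11/60 per hour
Time = 1 / (11/60) = 60/11 hours (≈ 5.45 hours)

60/11 hours


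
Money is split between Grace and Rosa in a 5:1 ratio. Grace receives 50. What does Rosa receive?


Find the multiplier:
50 / 5 = 10
Apply to Rosa's share:
1 x 10 = 10

10


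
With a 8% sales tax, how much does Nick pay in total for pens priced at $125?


Calculate the tax:
8% of $125 = $10
Add tax to price:
$125 + $10 = $135

$135


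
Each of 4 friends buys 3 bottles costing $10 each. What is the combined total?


Cost per person:
3 x $10 = $30
Group total:
4 x $30 = $120

$120


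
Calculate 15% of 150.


Convert percentage to decimal:
15% = 0.15
Multiply:
150 x 0.15 = 22.5

22.5


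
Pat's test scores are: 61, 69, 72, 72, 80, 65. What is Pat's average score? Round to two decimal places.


Add the scores:
61 + 69 + 72 + 72 + 80 + 65 = 419
Divide by the number of tests:
419 / 6 = 69.8333... ≈ 69.83

69.83


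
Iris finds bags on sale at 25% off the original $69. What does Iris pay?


Calculate the discount amount:
25% of $69 = $17.25
Subtract from original:
$69 - $17.25 = $51.75

$51.75


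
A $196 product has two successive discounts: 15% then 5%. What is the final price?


First discount:
15% of $196 = $29.40
Price after first discount:
$196 - $29.40 = $166.60
Second discount:
5% of $166.60 = $8.33
Final price:
$166.60 - $8.33 = $158.27

$158.27


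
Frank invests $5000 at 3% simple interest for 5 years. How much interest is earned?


Use the formula I = P x R x T / 100
P x R x T = 5000 x 3 x 5 = 75000
I = 75000 / 100 = $750

$750


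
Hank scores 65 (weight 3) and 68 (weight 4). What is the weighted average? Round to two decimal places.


Weighted sum:
3 x 65 + 4 x 68 = 467
Total weight:
3 + 4 = 7
Weighted average:
467 / 7 = 66.7142... ≈ 66.71

66.71


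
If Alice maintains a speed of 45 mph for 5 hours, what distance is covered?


Use the formula: distance = speed x time
Speed = 45 mph, Time = 5 hours
45 x 5 = 225 miles

225 miles


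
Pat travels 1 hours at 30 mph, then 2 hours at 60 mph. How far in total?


Leg 1 distance:
30 x 1 = 30 miles
Leg 2 distance:
60 x 2 = 120 miles
Total distance:
30 + 120 = 150 miles

150 miles


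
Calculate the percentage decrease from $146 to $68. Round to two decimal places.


Find the absolute change:
|68 - 146| = 78
Divide by original and multiply by 100:
78 / 146 x 100 = 53.4246...% ≈ 53.42%

53.42%


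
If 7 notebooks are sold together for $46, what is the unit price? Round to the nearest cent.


Total cost: $46
Number of items: 7
Unit price: $46 / 7 = $6.5714... ≈ $6.57

$6.57


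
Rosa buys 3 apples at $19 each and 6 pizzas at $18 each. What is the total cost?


Cost of apples:
3 x $19 = $57
Cost of pizzas:
6 x $18 = $108
Add both:
$57 + $108 = $165

$165


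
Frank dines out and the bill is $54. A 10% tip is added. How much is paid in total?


Calculate the tip:
10% of $54 = $5.40
Add tip to meal cost:
$54 + $5.40 = $59.40

$59.40


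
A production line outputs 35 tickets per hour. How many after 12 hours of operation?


Production rate: 35 tickets per hour
Time: 12 hours
Total: 35 x 12 = 420 tickets

420 tickets


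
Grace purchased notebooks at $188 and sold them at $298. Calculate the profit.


Selling price = $298
Cost price = $188
Profit = selling price - cost price:
Profit = $298 - $188 = $110

$110


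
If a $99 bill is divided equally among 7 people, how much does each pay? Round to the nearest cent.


Total bill: $99
Number of people: 7
Each pays: $99 / 7 = $14.1428... ≈ $14.14

$14.14


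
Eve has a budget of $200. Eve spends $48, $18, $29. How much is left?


Add up expenses:
$48 + $18 + $29 = $95
Subtract from budget:
$200 - $95 = $105

$105


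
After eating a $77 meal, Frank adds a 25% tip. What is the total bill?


Calculate the tip:
25% of $77 = $19.25
Add tip to meal cost:
$77 + $19.25 = $96.25

$96.25


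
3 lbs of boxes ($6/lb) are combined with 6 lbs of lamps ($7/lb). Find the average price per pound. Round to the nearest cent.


Cost of boxes:
3 x $6 = $18
Cost of lamps:
6 x $7 = $42
Total cost: $18 + $42 = $60
Total weight: 9 lbs
Average: $60 / 9 = $6.6666... ≈ $6.67/lb

$6.67/lb


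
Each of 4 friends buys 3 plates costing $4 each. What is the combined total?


Cost per person:
3 x $4 = $12
Group total:
4 x $12 = $48

$48


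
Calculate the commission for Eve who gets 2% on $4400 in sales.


Convert rate to decimal:
2% = 0.02
Multiply by sales:
$4400 x 0.02 = $88

$88


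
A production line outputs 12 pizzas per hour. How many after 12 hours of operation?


Production rate: 12 pizzas per hour
Time: 12 hours
Total: 12 x 12 = 144 pizzas

144 pizzas


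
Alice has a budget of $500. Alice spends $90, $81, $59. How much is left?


Add up expenses:
$90 + $81 + $59 = $230
Subtract from budget:
$500 - $230 = $270

$270


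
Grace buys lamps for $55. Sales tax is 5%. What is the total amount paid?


Calculate the tax:
5% of $55 = $2.75
Add tax to price:
$55 + $2.75 = $57.75

$57.75


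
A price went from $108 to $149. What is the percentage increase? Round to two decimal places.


Find the absolute change:
|149 - 108| = 41
Divide by original and multiply by 100:
41 / 108 x 100 = 37.9629...% ≈ 37.96%

37.96%


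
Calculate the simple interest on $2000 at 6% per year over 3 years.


Use the formula I = P x R x T / 100
P x R x T = 2000 x 6 x 3 = 36000
I = 36000 / 100 = $360

$360


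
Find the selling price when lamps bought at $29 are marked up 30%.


Calculate the markup amount:
30% of $29 = $8.70
Add to cost:
$29 + $8.70 = $37.70

$37.70


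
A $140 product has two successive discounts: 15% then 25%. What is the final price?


First discount:
15% of $140 = $21
Price after first discount:
$140 - $21 = $119
Second discount:
25% of $119 = $29.75
Final price:
$119 - $29.75 = $89.25

$89.25


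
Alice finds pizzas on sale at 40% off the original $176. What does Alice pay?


Calculate the discount amount:
40% of $176 = $70.40
Subtract from original:
$176 - $70.40 = $105.60

$105.60


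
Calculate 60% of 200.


Convert percentage to decimal:
60% = 0.6
Multiply:
200 x 0.6 = 120

120


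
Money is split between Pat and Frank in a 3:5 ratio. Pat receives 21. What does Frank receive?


Find the multiplier:
21 / 3 = 7
Apply to Frank's share:
5 x 7 = 35

35


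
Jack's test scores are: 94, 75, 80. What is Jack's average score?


Add the scores:
94 + 75 + 80 = 249
Divide by the number of tests:
249 / 3 = 83

83


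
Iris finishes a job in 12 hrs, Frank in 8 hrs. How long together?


Iris's rate: 1/12 of the job per hour
Frank's rate: 1/8 of the job per hour
Combined rate: 1/12 + 1/8 = 5/24 per hour
Time = 1 / (5/24) = 24/5 = 4.8 hours

4.8 hours


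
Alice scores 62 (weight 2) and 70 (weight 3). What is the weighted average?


Weighted sum:
2 x 62 + 3 x 70 = 334
Total weight:
2 + 3 = 5
Weighted average:
334 / 5 = 66.8

66.8


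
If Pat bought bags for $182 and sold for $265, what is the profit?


Selling price = $265
Cost price = $182
Profit = selling price - cost price:
Profit = $265 - $182 = $83

$83


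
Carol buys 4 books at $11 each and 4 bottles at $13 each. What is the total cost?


Cost of books:
4 x $11 = $44
Cost of bottles:
4 x $13 = $52
Add both:
$44 + $52 = $96

$96


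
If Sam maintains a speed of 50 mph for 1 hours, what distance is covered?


Use the formula: distance = speed x time
Speed = 50 mph, Time = 1 hours
50 x 1 = 50 miles

50 miles


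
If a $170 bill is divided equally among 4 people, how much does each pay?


Total bill: $170
Number of people: 4
Each pays: $170 / 4 = $42.50

$42.50


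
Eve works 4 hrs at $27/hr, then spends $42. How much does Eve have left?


Calculate earnings:
4 x $27 = $108
Subtract spending:
$108 - $42 = $66

$66


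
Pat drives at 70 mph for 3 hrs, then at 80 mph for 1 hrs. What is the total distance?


Leg 1 distance:
70 x 3 = 210 miles
Leg 2 distance:
80 x 1 = 80 miles
Total distance:
210 + 80 = 290 miles

290 miles


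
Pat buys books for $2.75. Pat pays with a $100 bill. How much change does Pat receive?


Start with the amount paid:
$100
Subtract the price:
$100 - $2.75 = $97.25

$97.25


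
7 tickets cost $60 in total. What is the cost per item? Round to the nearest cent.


Total cost: $60
Number of items: 7
Unit price: $60 / 7 = $8.5714... ≈ $8.57

$8.57


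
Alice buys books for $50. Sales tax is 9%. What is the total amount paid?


Calculate the tax:
9% of $50 = $4.50
Add tax to price:
$50 + $4.50 = $54.50

$54.50


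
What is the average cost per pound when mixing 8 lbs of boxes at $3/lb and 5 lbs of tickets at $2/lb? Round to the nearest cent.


Cost of boxes:
8 x $3 = $24
Cost of tickets:
5 x $2 = $10
Total cost: $24 + $10 = $34
Total weight: 13 lbs
Average: $34 / 13 = $2.6153... ≈ $2.62/lb

$2.62/lb


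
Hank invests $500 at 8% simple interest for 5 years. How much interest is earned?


Use the formula I = P x R x T / 100
P x R x T = 500 x 8 x 5 = 20000
I = 20000 / 100 = $200

$200
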